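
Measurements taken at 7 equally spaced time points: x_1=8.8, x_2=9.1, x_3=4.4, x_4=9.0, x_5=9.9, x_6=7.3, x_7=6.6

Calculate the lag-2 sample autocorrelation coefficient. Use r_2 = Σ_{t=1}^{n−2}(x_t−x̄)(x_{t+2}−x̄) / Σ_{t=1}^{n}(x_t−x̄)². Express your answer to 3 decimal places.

-0.556

Mean x̄ = (8.8 + 9.1 + 4.4 + 9.0 + 9.9 + 7.3 + 6.6)/7 = 7.8714
Deviations from mean: 0.9286, 1.2286, -3.4714, 1.1286, 2.0286, -0.5714, -1.2714
Σ(x_t−x̄)(x_{t+2}−x̄) = (-3.2235) + (1.3865) + (-7.0420) + (-0.6449) + (-2.5792) = -12.1031
Denominator Σ(x_t−x̄)² = 21.7543
r_2 = -12.1031 / 21.7543 = -0.556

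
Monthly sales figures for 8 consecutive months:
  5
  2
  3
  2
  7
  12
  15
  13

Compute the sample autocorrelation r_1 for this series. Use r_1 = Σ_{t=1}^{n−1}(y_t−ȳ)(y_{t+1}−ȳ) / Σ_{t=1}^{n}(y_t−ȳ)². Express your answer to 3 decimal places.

Mean ȳ = (5 + 2 + 3 + 2 + 7 + 12 + 15 + 13)/8 = 7.3750
Deviations from mean: -2.3750, -5.3750, -4.3750, -5.3750, -0.3750, 4.6250, 7.6250, 5.6250
Numerator Σ_{t=1}^{7}(y_t−ȳ)(y_{t+1}−ȳ) = 138.2344
Denominator Σ(y_t−ȳ)² = 193.8750
r_1 = 138.2344 / 193.8750 = 0.713

0.713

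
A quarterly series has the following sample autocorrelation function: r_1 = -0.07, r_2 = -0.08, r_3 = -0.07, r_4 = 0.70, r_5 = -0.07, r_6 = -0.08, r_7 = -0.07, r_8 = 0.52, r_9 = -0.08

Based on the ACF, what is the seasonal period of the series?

4

The largest autocorrelation is r_4 = 0.70, with a weaker echo at lag 8 (0.52); the remaining lags stay at or below -0.07.
The dominant spike at lag 4 indicates a seasonal period of 4.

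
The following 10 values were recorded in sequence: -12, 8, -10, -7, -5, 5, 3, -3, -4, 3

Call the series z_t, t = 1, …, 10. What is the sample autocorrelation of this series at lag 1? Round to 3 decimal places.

Mean z̄ = (-12 + 8 − 10 − 7 − 5 + 5 + 3 − 3 − 4 + 3)/10 = -2.2000
Numerator Σ_{t=1}^{9}(z_t−z̄)(z_{t+1}−z̄) = -123.4400
Denominator Σ(z_t−z̄)² = 401.6000
r_1 = -123.4400 / 401.6000 = -0.307

-0.307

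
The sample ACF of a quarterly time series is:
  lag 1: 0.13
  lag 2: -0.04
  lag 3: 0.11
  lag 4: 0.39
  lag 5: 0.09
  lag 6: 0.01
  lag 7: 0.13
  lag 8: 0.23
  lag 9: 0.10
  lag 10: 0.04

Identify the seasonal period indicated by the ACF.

The largest autocorrelation is r_4 = 0.39, with a weaker echo at lag 8 (0.23); the remaining lags stay at or below 0.13.
The dominant spike at lag 4 indicates a seasonal period of 4.

4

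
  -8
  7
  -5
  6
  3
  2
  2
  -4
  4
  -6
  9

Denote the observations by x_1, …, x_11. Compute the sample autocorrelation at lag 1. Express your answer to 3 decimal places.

Mean x̄ = (-8 + 7 − 5 + 6 + 3 + 2 + 2 − 4 + 4 − 6 + 9)/11 = 0.9091
Numerator Σ_{t=1}^{10}(x_t−x̄)(x_{t+1}−x̄) = -204.0083
Denominator Σ(x_t−x̄)² = 330.9091
r_1 = -204.0083 / 330.9091 = -0.617

-0.617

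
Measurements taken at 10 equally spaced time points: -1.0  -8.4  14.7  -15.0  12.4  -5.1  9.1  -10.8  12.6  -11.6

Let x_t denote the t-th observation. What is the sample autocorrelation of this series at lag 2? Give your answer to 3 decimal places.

0.658

Mean x̄ = (-1.0 − 8.4 + 14.7 − 15.0 + 12.4 − 5.1 + 9.1 − 10.8 + 12.6 − 11.6)/10 = -0.3100
Numerator Σ_{t=1}^{8}(x_t−x̄)(x_{t+2}−x̄) = 779.3908
Denominator Σ(x_t−x̄)² = 1184.2290
r_2 = 779.3908 / 1184.2290 = 0.658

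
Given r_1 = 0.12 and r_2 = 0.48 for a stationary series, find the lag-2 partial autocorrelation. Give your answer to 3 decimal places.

0.472

φ_{22} = (r_2 − r_1²) / (1 − r_1²)
r_1² = (0.12)² = 0.0144
Numerator = 0.48 − 0.0144 = 0.4656; denominator = 1 − 0.0144 = 0.9856
φ_{22} = 0.4656 / 0.9856 = 0.472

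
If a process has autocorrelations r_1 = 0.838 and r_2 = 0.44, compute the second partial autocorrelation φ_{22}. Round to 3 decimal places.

φ_{22} = (r_2 − r_1²) / (1 − r_1²)
r_1² = (0.838)² = 0.702244
Numerator = 0.44 − 0.7022 = -0.2622; denominator = 1 − 0.7022 = 0.2978
φ_{22} = -0.2622 / 0.2978 = -0.881

-0.881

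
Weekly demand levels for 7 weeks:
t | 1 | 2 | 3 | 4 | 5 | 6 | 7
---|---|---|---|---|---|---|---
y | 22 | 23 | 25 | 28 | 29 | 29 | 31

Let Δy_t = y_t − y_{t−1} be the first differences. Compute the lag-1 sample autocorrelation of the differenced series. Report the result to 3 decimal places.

First differences Δy: 1, 2, 3, 1, 0, 2
Mean of differences = 1.5000
Numerator Σ(Δy_t−Δȳ)(Δy_{t+1}−Δȳ) = -0.2500
Denominator Σ(Δy_t−Δȳ)² = 5.5000
r_1(Δy) = -0.2500 / 5.5000 = -0.045

-0.045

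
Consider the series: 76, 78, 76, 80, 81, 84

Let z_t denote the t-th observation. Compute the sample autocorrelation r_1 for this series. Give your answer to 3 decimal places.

Mean z̄ = (76 + 78 + 76 + 80 + 81 + 84)/6 = 79.1667
Deviations from mean: -3.1667, -1.1667, -3.1667, 0.8333, 1.8333, 4.8333
Numerator Σ_{t=1}^{5}(z_t−z̄)(z_{t+1}−z̄) = 15.1389
Denominator Σ(z_t−z̄)² = 48.8333
r_1 = 15.1389 / 48.8333 = 0.310

0.310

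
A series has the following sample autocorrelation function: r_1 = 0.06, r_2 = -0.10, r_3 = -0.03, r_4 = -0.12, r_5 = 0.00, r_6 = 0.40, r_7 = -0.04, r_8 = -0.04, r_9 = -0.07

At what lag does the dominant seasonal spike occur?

6

The largest autocorrelation is r_6 = 0.40; the remaining lags stay at or below 0.06.
The dominant spike at lag 6 indicates a seasonal period of 6.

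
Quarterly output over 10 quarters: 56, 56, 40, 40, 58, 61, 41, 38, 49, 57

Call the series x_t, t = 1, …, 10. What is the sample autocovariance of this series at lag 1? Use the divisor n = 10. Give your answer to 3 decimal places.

9.104

Mean x̄ = (56 + 56 + 40 + 40 + 58 + 61 + 41 + 38 + 49 + 57)/10 = 49.6000
Σ_{t=1}^{9}(x_t−x̄)(x_{t+1}−x̄) = 91.0400
γ_1 = 91.0400 / 10 = 9.104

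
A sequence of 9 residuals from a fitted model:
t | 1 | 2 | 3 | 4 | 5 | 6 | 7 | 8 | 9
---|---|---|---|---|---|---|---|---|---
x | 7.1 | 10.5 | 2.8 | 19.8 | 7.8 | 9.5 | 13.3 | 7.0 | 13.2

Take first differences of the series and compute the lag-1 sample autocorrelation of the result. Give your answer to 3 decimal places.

First differences Δx: 3.4, -7.7, 17.0, -12.0, 1.7, 3.8, -6.3, 6.2
Mean of differences = 0.7625
Numerator Σ(Δx_t−Δx̄)(Δx_{t+1}−Δx̄) = -435.9327
Denominator Σ(Δx_t−Δx̄)² = 594.6588
r_1(Δx) = -435.9327 / 594.6588 = -0.733

-0.733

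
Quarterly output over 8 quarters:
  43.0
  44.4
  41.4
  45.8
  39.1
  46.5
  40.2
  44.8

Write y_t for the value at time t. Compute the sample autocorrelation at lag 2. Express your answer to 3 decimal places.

0.730

Mean ȳ = (43.0 + 44.4 + 41.4 + 45.8 + 39.1 + 46.5 + 40.2 + 44.8)/8 = 43.1500
Deviations from mean: -0.1500, 1.2500, -1.7500, 2.6500, -4.0500, 3.3500, -2.9500, 1.6500
Σ(y_t−ȳ)(y_{t+2}−ȳ) = (0.2625) + (3.3125) + (7.0875) + (8.8775) + (11.9475) + (5.5275) = 37.0150
Denominator Σ(y_t−ȳ)² = 50.7200
r_2 = 37.0150 / 50.7200 = 0.730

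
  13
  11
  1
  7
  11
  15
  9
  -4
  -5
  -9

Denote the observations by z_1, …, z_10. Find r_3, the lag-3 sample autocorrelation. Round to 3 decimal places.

Mean z̄ = (13 + 11 + 1 + 7 + 11 + 15 + 9 − 4 − 5 − 9)/10 = 4.9000
Numerator Σ_{t=1}^{7}(z_t−z̄)(z_{t+3}−z̄) = -187.8300
Denominator Σ(z_t−z̄)² = 648.9000
r_3 = -187.8300 / 648.9000 = -0.289

-0.289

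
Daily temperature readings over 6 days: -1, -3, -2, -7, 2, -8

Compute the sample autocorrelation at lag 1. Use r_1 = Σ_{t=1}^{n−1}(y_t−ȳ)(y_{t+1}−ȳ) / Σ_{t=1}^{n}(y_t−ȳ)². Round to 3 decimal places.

-0.687

Mean ȳ = (-1 − 3 − 2 − 7 + 2 − 8)/6 = -3.1667
Deviations from mean: 2.1667, 0.1667, 1.1667, -3.8333, 5.1667, -4.8333
Numerator Σ_{t=1}^{5}(y_t−ȳ)(y_{t+1}−ȳ) = -48.6944
Denominator Σ(y_t−ȳ)² = 70.8333
r_1 = -48.6944 / 70.8333 = -0.687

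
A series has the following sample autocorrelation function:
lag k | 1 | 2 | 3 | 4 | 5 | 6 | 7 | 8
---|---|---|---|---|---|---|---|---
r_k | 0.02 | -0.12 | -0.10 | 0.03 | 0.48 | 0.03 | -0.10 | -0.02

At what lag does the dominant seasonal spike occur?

The largest autocorrelation is r_5 = 0.48; the remaining lags stay at or below 0.03.
The dominant spike at lag 5 indicates a seasonal period of 5.

5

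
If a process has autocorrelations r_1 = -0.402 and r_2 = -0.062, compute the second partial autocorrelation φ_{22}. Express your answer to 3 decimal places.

-0.267

φ_{22} = (r_2 − r_1²) / (1 − r_1²)
r_1² = (-0.402)² = 0.161604
Numerator = -0.062 − 0.1616 = -0.2236; denominator = 1 − 0.1616 = 0.8384
φ_{22} = -0.2236 / 0.8384 = -0.267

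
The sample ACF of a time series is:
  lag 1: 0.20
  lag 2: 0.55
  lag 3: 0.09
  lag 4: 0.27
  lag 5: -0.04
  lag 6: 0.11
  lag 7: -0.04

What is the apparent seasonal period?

The largest autocorrelation is r_2 = 0.55, with a weaker echo at lag 4 (0.27); the remaining lags stay at or below 0.20.
The dominant spike at lag 2 indicates a seasonal period of 2.

2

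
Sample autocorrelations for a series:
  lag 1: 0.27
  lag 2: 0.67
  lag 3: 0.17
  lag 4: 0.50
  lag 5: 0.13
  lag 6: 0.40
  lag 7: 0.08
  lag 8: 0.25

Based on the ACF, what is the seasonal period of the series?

The largest autocorrelation is r_2 = 0.67, with weaker echoes at lags 4 (0.50) and 6 (0.40); the remaining lags stay at or below 0.27.
The dominant spike at lag 2 indicates a seasonal period of 2.

2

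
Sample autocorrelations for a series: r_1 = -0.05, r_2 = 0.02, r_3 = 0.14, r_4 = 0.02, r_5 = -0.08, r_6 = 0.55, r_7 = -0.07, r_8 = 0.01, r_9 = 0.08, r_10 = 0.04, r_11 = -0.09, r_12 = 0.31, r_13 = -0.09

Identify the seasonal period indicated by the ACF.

The largest autocorrelation is r_6 = 0.55, with a weaker echo at lag 12 (0.31); the remaining lags stay at or below 0.14.
The dominant spike at lag 6 indicates a seasonal period of 6.

6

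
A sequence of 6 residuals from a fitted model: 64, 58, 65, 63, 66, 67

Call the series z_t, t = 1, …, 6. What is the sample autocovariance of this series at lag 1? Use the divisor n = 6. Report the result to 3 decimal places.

Mean z̄ = (64 + 58 + 65 + 63 + 66 + 67)/6 = 63.8333
Σ_{t=1}^{5}(z_t−z̄)(z_{t+1}−z̄) = -3.6944
γ_1 = -3.6944 / 6 = -0.616

-0.616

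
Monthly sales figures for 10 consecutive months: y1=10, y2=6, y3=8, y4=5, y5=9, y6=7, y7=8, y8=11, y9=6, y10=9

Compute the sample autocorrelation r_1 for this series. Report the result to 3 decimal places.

-0.499

Mean ȳ = (10 + 6 + 8 + 5 + 9 + 7 + 8 + 11 + 6 + 9)/10 = 7.9000
Numerator Σ_{t=1}^{9}(y_t−ȳ)(y_{t+1}−ȳ) = -16.4100
Denominator Σ(y_t−ȳ)² = 32.9000
r_1 = -16.4100 / 32.9000 = -0.499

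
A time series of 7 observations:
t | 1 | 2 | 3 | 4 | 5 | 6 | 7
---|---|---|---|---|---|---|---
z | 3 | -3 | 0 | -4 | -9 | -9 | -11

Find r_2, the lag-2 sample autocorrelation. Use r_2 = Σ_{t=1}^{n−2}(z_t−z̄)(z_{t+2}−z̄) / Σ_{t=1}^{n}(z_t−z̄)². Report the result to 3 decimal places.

0.256

Mean z̄ = (3 − 3 + 0 − 4 − 9 − 9 − 11)/7 = -4.7143
Deviations from mean: 7.7143, 1.7143, 4.7143, 0.7143, -4.2857, -4.2857, -6.2857
Σ(z_t−z̄)(z_{t+2}−z̄) = (36.3673) + (1.2245) + (-20.2041) + (-3.0612) + (26.9388) = 41.2653
Denominator Σ(z_t−z̄)² = 161.4286
r_2 = 41.2653 / 161.4286 = 0.256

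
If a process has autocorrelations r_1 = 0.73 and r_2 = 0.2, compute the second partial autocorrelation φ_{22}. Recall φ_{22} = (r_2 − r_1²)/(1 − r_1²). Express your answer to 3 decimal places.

φ_{22} = (r_2 − r_1²) / (1 − r_1²)
r_1² = (0.73)² = 0.5329
Numerator = 0.2 − 0.5329 = -0.3329; denominator = 1 − 0.5329 = 0.4671
φ_{22} = -0.3329 / 0.4671 = -0.713

-0.713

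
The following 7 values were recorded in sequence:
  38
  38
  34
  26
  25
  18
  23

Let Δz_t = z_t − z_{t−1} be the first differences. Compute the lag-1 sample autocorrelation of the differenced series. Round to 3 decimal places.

-0.377

First differences Δz: 0, -4, -8, -1, -7, 5
Mean of differences = -2.5000
Numerator Σ(Δz_t−Δz̄)(Δz_{t+1}−Δz̄) = -44.2500
Denominator Σ(Δz_t−Δz̄)² = 117.5000
r_1(Δz) = -44.2500 / 117.5000 = -0.377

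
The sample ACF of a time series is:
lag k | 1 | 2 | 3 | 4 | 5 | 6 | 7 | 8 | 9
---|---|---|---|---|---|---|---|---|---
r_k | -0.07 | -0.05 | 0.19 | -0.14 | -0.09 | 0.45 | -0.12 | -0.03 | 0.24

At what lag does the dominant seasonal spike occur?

The largest autocorrelation is r_6 = 0.45; the remaining lags stay at or below 0.24.
The dominant spike at lag 6 indicates a seasonal period of 6.

6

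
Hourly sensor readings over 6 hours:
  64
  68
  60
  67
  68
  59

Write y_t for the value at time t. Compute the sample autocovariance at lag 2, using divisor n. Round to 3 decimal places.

Mean ȳ = (64 + 68 + 60 + 67 + 68 + 59)/6 = 64.3333
Σ_{t=1}^{4}(y_t−ȳ)(y_{t+2}−ȳ) = -18.8889
γ_2 = -18.8889 / 6 = -3.148

-3.148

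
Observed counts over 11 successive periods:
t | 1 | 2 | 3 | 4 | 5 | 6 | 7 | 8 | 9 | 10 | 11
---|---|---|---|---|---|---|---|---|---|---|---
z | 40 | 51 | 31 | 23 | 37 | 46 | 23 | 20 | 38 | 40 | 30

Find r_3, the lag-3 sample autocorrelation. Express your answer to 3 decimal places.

Mean z̄ = (40 + 51 + 31 + 23 + 37 + 46 + 23 + 20 + 38 + 40 + 30)/11 = 34.4545
Numerator Σ_{t=1}^{8}(z_t−z̄)(z_{t+3}−z̄) = 74.9256
Denominator Σ(z_t−z̄)² = 990.7273
r_3 = 74.9256 / 990.7273 = 0.076

0.076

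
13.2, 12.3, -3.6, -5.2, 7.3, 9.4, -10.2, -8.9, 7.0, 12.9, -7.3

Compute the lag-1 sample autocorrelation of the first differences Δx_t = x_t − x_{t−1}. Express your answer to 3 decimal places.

-0.019

First differences Δx: -0.9, -15.9, -1.6, 12.5, 2.1, -19.6, 1.3, 15.9, 5.9, -20.2
Mean of differences = -2.0500
Numerator Σ(Δx_t−Δx̄)(Δx_{t+1}−Δx̄) = -28.3125
Denominator Σ(Δx_t−Δx̄)² = 1456.3250
r_1(Δx) = -28.3125 / 1456.3250 = -0.019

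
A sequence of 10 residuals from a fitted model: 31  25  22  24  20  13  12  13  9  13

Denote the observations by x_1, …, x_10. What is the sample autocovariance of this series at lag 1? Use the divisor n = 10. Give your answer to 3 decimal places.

Mean x̄ = (31 + 25 + 22 + 24 + 20 + 13 + 12 + 13 + 9 + 13)/10 = 18.2000
Σ_{t=1}^{9}(x_t−x̄)(x_{t+1}−x̄) = 296.1600
γ_1 = 296.1600 / 10 = 29.616

29.616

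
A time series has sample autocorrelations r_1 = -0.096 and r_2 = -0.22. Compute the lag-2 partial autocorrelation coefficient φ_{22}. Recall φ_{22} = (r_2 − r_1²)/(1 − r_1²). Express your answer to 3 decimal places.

φ_{22} = (r_2 − r_1²) / (1 − r_1²)
r_1² = (-0.096)² = 0.009216
Numerator = -0.22 − 0.0092 = -0.2292; denominator = 1 − 0.0092 = 0.9908
φ_{22} = -0.2292 / 0.9908 = -0.231

-0.231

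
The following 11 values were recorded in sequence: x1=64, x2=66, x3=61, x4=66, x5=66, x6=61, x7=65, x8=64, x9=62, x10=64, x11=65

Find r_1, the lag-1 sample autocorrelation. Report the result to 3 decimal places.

-0.472

Mean x̄ = (64 + 66 + 61 + 66 + 66 + 61 + 65 + 64 + 62 + 64 + 65)/11 = 64.0000
Numerator Σ_{t=1}^{10}(x_t−x̄)(x_{t+1}−x̄) = -17.0000
Denominator Σ(x_t−x̄)² = 36.0000
r_1 = -17.0000 / 36.0000 = -0.472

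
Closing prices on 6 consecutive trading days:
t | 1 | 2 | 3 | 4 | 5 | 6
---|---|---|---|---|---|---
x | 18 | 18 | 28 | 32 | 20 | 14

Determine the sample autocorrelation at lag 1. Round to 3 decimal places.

Mean x̄ = (18 + 18 + 28 + 32 + 20 + 14)/6 = 21.6667
Deviations from mean: -3.6667, -3.6667, 6.3333, 10.3333, -1.6667, -7.6667
Σ(x_t−x̄)(x_{t+1}−x̄) = (13.4444) + (-23.2222) + (65.4444) + (-17.2222) + (12.7778) = 51.2222
Denominator Σ(x_t−x̄)² = 235.3333
r_1 = 51.2222 / 235.3333 = 0.218

0.218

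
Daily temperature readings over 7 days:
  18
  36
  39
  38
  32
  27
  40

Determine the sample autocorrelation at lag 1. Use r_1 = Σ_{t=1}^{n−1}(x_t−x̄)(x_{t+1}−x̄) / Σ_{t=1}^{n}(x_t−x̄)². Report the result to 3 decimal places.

-0.097

Mean x̄ = (18 + 36 + 39 + 38 + 32 + 27 + 40)/7 = 32.8571
Deviations from mean: -14.8571, 3.1429, 6.1429, 5.1429, -0.8571, -5.8571, 7.1429
Σ(x_t−x̄)(x_{t+1}−x̄) = (-46.6939) + (19.3061) + (31.5918) + (-4.4082) + (5.0204) + (-41.8367) = -37.0204
Denominator Σ(x_t−x̄)² = 380.8571
r_1 = -37.0204 / 380.8571 = -0.097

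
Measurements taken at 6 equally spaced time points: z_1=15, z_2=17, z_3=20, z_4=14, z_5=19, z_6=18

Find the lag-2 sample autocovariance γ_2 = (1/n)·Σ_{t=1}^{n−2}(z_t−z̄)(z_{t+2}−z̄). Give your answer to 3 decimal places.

-0.509

Mean z̄ = (15 + 17 + 20 + 14 + 19 + 18)/6 = 17.1667
Σ_{t=1}^{4}(z_t−z̄)(z_{t+2}−z̄) = -3.0556
γ_2 = -3.0556 / 6 = -0.509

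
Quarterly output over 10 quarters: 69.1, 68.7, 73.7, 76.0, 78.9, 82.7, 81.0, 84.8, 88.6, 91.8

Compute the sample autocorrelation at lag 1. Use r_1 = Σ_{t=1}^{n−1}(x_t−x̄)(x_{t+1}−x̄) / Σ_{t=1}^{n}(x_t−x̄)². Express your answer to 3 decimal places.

0.675

Mean x̄ = (69.1 + 68.7 + 73.7 + 76.0 + 78.9 + 82.7 + 81.0 + 84.8 + 88.6 + 91.8)/10 = 79.5300
Numerator Σ_{t=1}^{9}(x_t−x̄)(x_{t+1}−x̄) = 368.3971
Denominator Σ(x_t−x̄)² = 545.7210
r_1 = 368.3971 / 545.7210 = 0.675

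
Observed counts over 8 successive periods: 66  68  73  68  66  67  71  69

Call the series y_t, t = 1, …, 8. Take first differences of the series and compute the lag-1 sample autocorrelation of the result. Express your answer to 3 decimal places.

-0.160

First differences Δy: 2, 5, -5, -2, 1, 4, -2
Mean of differences = 0.4286
Numerator Σ(Δy_t−Δȳ)(Δy_{t+1}−Δȳ) = -12.4694
Denominator Σ(Δy_t−Δȳ)² = 77.7143
r_1(Δy) = -12.4694 / 77.7143 = -0.160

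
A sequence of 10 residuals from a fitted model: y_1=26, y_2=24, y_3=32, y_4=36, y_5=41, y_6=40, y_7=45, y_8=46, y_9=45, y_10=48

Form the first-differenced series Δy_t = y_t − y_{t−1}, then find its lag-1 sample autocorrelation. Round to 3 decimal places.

-0.329

First differences Δy: -2, 8, 4, 5, -1, 5, 1, -1, 3
Mean of differences = 2.4444
Numerator Σ(Δy_t−Δȳ)(Δy_{t+1}−Δȳ) = -30.3086
Denominator Σ(Δy_t−Δȳ)² = 92.2222
r_1(Δy) = -30.3086 / 92.2222 = -0.329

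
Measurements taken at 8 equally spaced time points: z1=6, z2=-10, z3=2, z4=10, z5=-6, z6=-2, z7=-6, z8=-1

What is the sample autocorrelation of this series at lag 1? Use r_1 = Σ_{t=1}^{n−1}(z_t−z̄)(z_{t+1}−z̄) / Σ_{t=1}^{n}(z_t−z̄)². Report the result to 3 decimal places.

-0.326

Mean z̄ = (6 − 10 + 2 + 10 − 6 − 2 − 6 − 1)/8 = -0.8750
Deviations from mean: 6.8750, -9.1250, 2.8750, 10.8750, -5.1250, -1.1250, -5.1250, -0.1250
Σ(z_t−z̄)(z_{t+1}−z̄) = (-62.7344) + (-26.2344) + (31.2656) + (-55.7344) + (5.7656) + (5.7656) + (0.6406) = -101.2656
Denominator Σ(z_t−z̄)² = 310.8750
r_1 = -101.2656 / 310.8750 = -0.326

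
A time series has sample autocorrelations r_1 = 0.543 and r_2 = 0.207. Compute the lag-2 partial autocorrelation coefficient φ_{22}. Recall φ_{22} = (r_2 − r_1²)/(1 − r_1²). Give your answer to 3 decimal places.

-0.125

φ_{22} = (r_2 − r_1²) / (1 − r_1²)
r_1² = (0.543)² = 0.294849
Numerator = 0.207 − 0.2948 = -0.0878; denominator = 1 − 0.2948 = 0.7052
φ_{22} = -0.0878 / 0.7052 = -0.125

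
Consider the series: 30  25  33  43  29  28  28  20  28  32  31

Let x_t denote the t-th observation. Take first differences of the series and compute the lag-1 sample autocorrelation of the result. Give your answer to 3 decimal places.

First differences Δx: -5, 8, 10, -14, -1, 0, -8, 8, 4, -1
Mean of differences = 0.1000
Numerator Σ(Δx_t−Δx̄)(Δx_{t+1}−Δx̄) = -122.7100
Denominator Σ(Δx_t−Δx̄)² = 530.9000
r_1(Δx) = -122.7100 / 530.9000 = -0.231

-0.231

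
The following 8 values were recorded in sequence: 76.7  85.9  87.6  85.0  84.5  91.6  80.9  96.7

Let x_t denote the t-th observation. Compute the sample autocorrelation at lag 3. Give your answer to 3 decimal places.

0.029

Mean x̄ = (76.7 + 85.9 + 87.6 + 85.0 + 84.5 + 91.6 + 80.9 + 96.7)/8 = 86.1125
Deviations from mean: -9.4125, -0.2125, 1.4875, -1.1125, -1.6125, 5.4875, -5.2125, 10.5875
Σ(x_t−x̄)(x_{t+3}−x̄) = (10.4714) + (0.3427) + (8.1627) + (5.7989) + (-17.0723) = 7.7033
Denominator Σ(x_t−x̄)² = 264.0688
r_3 = 7.7033 / 264.0688 = 0.029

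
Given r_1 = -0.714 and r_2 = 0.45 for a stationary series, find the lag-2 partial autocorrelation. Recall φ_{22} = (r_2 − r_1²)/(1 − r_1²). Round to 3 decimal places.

-0.122

φ_{22} = (r_2 − r_1²) / (1 − r_1²)
r_1² = (-0.714)² = 0.509796
Numerator = 0.45 − 0.5098 = -0.0598; denominator = 1 − 0.5098 = 0.4902
φ_{22} = -0.0598 / 0.4902 = -0.122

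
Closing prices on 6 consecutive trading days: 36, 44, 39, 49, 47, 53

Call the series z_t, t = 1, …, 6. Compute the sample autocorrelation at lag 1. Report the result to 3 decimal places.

Mean z̄ = (36 + 44 + 39 + 49 + 47 + 53)/6 = 44.6667
Deviations from mean: -8.6667, -0.6667, -5.6667, 4.3333, 2.3333, 8.3333
Σ(z_t−z̄)(z_{t+1}−z̄) = (5.7778) + (3.7778) + (-24.5556) + (10.1111) + (19.4444) = 14.5556
Denominator Σ(z_t−z̄)² = 201.3333
r_1 = 14.5556 / 201.3333 = 0.072

0.072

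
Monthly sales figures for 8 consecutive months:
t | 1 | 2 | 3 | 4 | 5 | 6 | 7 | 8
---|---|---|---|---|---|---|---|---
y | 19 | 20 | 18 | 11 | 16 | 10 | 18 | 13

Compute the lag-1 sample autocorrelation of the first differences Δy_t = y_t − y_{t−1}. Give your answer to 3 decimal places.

-0.721

First differences Δy: 1, -2, -7, 5, -6, 8, -5
Mean of differences = -0.8571
Numerator Σ(Δy_t−Δȳ)(Δy_{t+1}−Δȳ) = -143.4490
Denominator Σ(Δy_t−Δȳ)² = 198.8571
r_1(Δy) = -143.4490 / 198.8571 = -0.721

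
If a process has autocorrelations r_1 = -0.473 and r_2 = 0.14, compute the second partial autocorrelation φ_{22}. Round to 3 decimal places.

-0.108

φ_{22} = (r_2 − r_1²) / (1 − r_1²)
r_1² = (-0.473)² = 0.223729
Numerator = 0.14 − 0.2237 = -0.0837; denominator = 1 − 0.2237 = 0.7763
φ_{22} = -0.0837 / 0.7763 = -0.108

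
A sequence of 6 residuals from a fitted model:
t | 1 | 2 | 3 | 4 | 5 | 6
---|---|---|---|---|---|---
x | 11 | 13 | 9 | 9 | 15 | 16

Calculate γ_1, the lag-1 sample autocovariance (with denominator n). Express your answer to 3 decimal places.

Mean x̄ = (11 + 13 + 9 + 9 + 15 + 16)/6 = 12.1667
Deviations: -1.1667, 0.8333, -3.1667, -3.1667, 2.8333, 3.8333
Σ_{t=1}^{5}(x_t−x̄)(x_{t+1}−x̄) = 8.3056
γ_1 = 8.3056 / 6 = 1.384

1.384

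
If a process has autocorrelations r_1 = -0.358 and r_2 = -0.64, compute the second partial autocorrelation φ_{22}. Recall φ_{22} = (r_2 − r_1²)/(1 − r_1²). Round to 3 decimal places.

φ_{22} = (r_2 − r_1²) / (1 − r_1²)
r_1² = (-0.358)² = 0.128164
Numerator = -0.64 − 0.1282 = -0.7682; denominator = 1 − 0.1282 = 0.8718
φ_{22} = -0.7682 / 0.8718 = -0.881

-0.881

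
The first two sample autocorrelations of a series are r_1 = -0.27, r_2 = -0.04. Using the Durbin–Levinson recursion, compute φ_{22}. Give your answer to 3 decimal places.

φ_{22} = (r_2 − r_1²) / (1 − r_1²)
r_1² = (-0.27)² = 0.0729
Numerator = -0.04 − 0.0729 = -0.1129; denominator = 1 − 0.0729 = 0.9271
φ_{22} = -0.1129 / 0.9271 = -0.122

-0.122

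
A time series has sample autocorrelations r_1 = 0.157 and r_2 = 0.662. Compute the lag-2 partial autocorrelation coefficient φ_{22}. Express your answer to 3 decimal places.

0.653

φ_{22} = (r_2 − r_1²) / (1 − r_1²)
r_1² = (0.157)² = 0.024649
Numerator = 0.662 − 0.0246 = 0.6374; denominator = 1 − 0.0246 = 0.9754
φ_{22} = 0.6374 / 0.9754 = 0.653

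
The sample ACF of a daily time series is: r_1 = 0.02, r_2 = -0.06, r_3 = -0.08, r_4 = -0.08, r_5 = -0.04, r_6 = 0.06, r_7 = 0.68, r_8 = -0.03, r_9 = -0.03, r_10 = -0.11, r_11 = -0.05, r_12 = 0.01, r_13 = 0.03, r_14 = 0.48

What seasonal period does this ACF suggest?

The largest autocorrelation is r_7 = 0.68, with a weaker echo at lag 14 (0.48); the remaining lags stay at or below 0.06.
The dominant spike at lag 7 indicates a seasonal period of 7.

7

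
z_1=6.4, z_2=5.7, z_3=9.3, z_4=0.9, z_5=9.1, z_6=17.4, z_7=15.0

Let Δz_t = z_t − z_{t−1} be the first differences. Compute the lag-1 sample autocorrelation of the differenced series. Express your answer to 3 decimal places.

First differences Δz: -0.7, 3.6, -8.4, 8.2, 8.3, -2.4
Mean of differences = 1.4333
Numerator Σ(Δz_t−Δz̄)(Δz_{t+1}−Δz̄) = -72.3244
Denominator Σ(Δz_t−Δz̄)² = 213.5733
r_1(Δz) = -72.3244 / 213.5733 = -0.339

-0.339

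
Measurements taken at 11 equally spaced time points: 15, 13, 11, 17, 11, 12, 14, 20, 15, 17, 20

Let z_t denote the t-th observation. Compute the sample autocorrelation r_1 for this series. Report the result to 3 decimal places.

0.115

Mean z̄ = (15 + 13 + 11 + 17 + 11 + 12 + 14 + 20 + 15 + 17 + 20)/11 = 15.0000
Numerator Σ_{t=1}^{10}(z_t−z̄)(z_{t+1}−z̄) = 12.0000
Denominator Σ(z_t−z̄)² = 104.0000
r_1 = 12.0000 / 104.0000 = 0.115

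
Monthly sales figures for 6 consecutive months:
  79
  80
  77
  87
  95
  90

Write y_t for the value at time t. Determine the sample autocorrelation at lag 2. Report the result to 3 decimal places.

Mean ȳ = (79 + 80 + 77 + 87 + 95 + 90)/6 = 84.6667
Numerator Σ_{t=1}^{4}(y_t−ȳ)(y_{t+2}−ȳ) = -34.2222
Denominator Σ(y_t−ȳ)² = 253.3333
r_2 = -34.2222 / 253.3333 = -0.135

-0.135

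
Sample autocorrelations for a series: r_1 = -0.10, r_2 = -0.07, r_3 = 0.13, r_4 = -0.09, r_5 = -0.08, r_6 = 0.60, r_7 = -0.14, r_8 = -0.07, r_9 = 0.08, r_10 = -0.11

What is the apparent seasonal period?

6

The largest autocorrelation is r_6 = 0.60; the remaining lags stay at or below 0.13.
The dominant spike at lag 6 indicates a seasonal period of 6.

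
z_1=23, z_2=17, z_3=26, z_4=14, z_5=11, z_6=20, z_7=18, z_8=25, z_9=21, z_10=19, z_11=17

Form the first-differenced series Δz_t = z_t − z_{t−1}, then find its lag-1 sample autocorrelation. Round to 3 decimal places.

First differences Δz: -6, 9, -12, -3, 9, -2, 7, -4, -2, -2
Mean of differences = -0.6000
Numerator Σ(Δz_t−Δz̄)(Δz_{t+1}−Δz̄) = -200.1600
Denominator Σ(Δz_t−Δz̄)² = 424.4000
r_1(Δz) = -200.1600 / 424.4000 = -0.472

-0.472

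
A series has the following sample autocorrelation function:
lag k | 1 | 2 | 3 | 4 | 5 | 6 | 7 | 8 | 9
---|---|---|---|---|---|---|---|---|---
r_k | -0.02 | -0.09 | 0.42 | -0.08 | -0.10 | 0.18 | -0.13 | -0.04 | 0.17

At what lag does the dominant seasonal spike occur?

3

The largest autocorrelation is r_3 = 0.42, with weaker echoes at lags 6 (0.18) and 9 (0.17); the remaining lags stay at or below -0.02.
The dominant spike at lag 3 indicates a seasonal period of 3.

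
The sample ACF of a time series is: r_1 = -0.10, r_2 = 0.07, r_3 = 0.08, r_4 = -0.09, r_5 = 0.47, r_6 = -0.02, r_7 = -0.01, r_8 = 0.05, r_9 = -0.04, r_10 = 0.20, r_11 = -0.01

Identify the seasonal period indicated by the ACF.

The largest autocorrelation is r_5 = 0.47, with a weaker echo at lag 10 (0.20); the remaining lags stay at or below 0.08.
The dominant spike at lag 5 indicates a seasonal period of 5.

5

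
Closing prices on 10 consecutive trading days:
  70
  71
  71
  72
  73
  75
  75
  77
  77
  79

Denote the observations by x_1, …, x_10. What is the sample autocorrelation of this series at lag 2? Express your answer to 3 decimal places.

0.464

Mean x̄ = (70 + 71 + 71 + 72 + 73 + 75 + 75 + 77 + 77 + 79)/10 = 74.0000
Numerator Σ_{t=1}^{8}(x_t−x̄)(x_{t+2}−x̄) = 39.0000
Denominator Σ(x_t−x̄)² = 84.0000
r_2 = 39.0000 / 84.0000 = 0.464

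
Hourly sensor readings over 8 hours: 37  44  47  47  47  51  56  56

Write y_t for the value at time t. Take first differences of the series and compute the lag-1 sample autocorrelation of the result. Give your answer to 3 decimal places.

First differences Δy: 7, 3, 0, 0, 4, 5, 0
Mean of differences = 2.7143
Numerator Σ(Δy_t−Δȳ)(Δy_{t+1}−Δȳ) = 1.0612
Denominator Σ(Δy_t−Δȳ)² = 47.4286
r_1(Δy) = 1.0612 / 47.4286 = 0.022

0.022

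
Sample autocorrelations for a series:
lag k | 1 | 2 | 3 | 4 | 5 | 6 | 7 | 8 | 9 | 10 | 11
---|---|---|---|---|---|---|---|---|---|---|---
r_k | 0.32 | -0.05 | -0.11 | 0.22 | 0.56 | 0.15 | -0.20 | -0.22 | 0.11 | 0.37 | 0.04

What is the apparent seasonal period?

5

The largest autocorrelation is r_5 = 0.56, with a weaker echo at lag 10 (0.37); the remaining lags stay at or below 0.32.
The dominant spike at lag 5 indicates a seasonal period of 5.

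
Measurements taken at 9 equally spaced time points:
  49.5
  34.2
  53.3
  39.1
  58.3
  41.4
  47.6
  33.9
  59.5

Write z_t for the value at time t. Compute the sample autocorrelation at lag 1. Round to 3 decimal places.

-0.669

Mean z̄ = (49.5 + 34.2 + 53.3 + 39.1 + 58.3 + 41.4 + 47.6 + 33.9 + 59.5)/9 = 46.3111
Numerator Σ_{t=1}^{8}(z_t−z̄)(z_{t+1}−z̄) = -505.0090
Denominator Σ(z_t−z̄)² = 755.1889
r_1 = -505.0090 / 755.1889 = -0.669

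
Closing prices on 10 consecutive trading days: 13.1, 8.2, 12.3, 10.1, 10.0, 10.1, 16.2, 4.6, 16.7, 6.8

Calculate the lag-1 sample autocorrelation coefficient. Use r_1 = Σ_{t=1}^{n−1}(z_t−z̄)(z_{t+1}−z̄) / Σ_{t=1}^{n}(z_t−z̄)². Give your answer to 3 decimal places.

-0.799

Mean z̄ = (13.1 + 8.2 + 12.3 + 10.1 + 10.0 + 10.1 + 16.2 + 4.6 + 16.7 + 6.8)/10 = 10.8100
Numerator Σ_{t=1}^{9}(z_t−z̄)(z_{t+1}−z̄) = -107.2681
Denominator Σ(z_t−z̄)² = 134.3290
r_1 = -107.2681 / 134.3290 = -0.799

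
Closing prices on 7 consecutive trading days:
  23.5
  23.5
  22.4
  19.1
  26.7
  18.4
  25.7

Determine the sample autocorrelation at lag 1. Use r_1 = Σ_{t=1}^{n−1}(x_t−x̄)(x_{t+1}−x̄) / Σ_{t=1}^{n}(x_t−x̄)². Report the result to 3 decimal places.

-0.741

Mean x̄ = (23.5 + 23.5 + 22.4 + 19.1 + 26.7 + 18.4 + 25.7)/7 = 22.7571
Deviations from mean: 0.7429, 0.7429, -0.3571, -3.6571, 3.9429, -4.3571, 2.9429
Σ(x_t−x̄)(x_{t+1}−x̄) = (0.5518) + (-0.2653) + (1.3061) + (-14.4196) + (-17.1796) + (-12.8224) = -42.8290
Denominator Σ(x_t−x̄)² = 57.7971
r_1 = -42.8290 / 57.7971 = -0.741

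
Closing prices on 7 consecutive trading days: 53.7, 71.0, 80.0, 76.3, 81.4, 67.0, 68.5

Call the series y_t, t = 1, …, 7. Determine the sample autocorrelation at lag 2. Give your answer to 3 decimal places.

-0.209

Mean ȳ = (53.7 + 71.0 + 80.0 + 76.3 + 81.4 + 67.0 + 68.5)/7 = 71.1286
Numerator Σ_{t=1}^{5}(y_t−ȳ)(y_{t+2}−ȳ) = -112.5088
Denominator Σ(y_t−ȳ)² = 538.6743
r_2 = -112.5088 / 538.6743 = -0.209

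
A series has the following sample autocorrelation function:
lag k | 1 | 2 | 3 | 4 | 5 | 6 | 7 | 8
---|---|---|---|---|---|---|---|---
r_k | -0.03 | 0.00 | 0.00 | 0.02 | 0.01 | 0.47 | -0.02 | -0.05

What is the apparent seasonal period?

The largest autocorrelation is r_6 = 0.47; the remaining lags stay at or below 0.02.
The dominant spike at lag 6 indicates a seasonal period of 6.

6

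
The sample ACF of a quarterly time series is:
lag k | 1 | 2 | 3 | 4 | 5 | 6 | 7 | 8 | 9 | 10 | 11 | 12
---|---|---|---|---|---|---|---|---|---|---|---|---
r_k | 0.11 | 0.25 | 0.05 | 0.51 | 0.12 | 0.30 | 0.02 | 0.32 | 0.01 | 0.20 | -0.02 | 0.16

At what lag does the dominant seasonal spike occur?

The largest autocorrelation is r_4 = 0.51, with a weaker echo at lag 8 (0.32); the remaining lags stay at or below 0.30.
The dominant spike at lag 4 indicates a seasonal period of 4.

4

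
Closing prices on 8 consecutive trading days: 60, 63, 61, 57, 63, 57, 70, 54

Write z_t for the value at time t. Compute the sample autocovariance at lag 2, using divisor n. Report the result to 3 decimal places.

6.434

Mean z̄ = (60 + 63 + 61 + 57 + 63 + 57 + 70 + 54)/8 = 60.6250
Σ_{t=1}^{6}(z_t−z̄)(z_{t+2}−z̄) = 51.4688
γ_2 = 51.4688 / 8 = 6.434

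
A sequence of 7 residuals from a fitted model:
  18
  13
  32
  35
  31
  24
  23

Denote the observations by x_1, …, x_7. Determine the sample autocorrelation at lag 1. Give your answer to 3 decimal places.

Mean x̄ = (18 + 13 + 32 + 35 + 31 + 24 + 23)/7 = 25.1429
Numerator Σ_{t=1}^{6}(x_t−x̄)(x_{t+1}−x̄) = 124.5510
Denominator Σ(x_t−x̄)² = 382.8571
r_1 = 124.5510 / 382.8571 = 0.325

0.325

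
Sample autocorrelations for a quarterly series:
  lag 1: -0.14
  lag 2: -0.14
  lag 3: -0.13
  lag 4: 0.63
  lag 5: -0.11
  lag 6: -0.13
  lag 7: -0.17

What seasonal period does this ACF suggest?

The largest autocorrelation is r_4 = 0.63; the remaining lags stay at or below -0.11.
The dominant spike at lag 4 indicates a seasonal period of 4.

4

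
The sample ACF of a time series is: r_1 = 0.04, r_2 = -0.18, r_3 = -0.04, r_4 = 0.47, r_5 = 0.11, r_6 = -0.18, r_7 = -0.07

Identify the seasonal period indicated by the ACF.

4

The largest autocorrelation is r_4 = 0.47; the remaining lags stay at or below 0.11.
The dominant spike at lag 4 indicates a seasonal period of 4.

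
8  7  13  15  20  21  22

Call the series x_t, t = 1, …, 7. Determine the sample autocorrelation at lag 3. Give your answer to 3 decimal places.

Mean x̄ = (8 + 7 + 13 + 15 + 20 + 21 + 22)/7 = 15.1429
Deviations from mean: -7.1429, -8.1429, -2.1429, -0.1429, 4.8571, 5.8571, 6.8571
Σ(x_t−x̄)(x_{t+3}−x̄) = (1.0204) + (-39.5510) + (-12.5510) + (-0.9796) = -52.0612
Denominator Σ(x_t−x̄)² = 226.8571
r_3 = -52.0612 / 226.8571 = -0.229

-0.229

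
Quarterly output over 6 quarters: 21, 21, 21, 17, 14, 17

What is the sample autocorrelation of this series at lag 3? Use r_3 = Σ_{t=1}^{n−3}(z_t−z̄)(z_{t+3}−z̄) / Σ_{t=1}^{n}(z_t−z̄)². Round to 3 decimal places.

-0.431

Mean z̄ = (21 + 21 + 21 + 17 + 14 + 17)/6 = 18.5000
Numerator Σ_{t=1}^{3}(z_t−z̄)(z_{t+3}−z̄) = -18.7500
Denominator Σ(z_t−z̄)² = 43.5000
r_3 = -18.7500 / 43.5000 = -0.431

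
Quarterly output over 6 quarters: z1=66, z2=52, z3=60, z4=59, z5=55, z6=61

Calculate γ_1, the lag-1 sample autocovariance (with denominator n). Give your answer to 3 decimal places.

-10.949

Mean z̄ = (66 + 52 + 60 + 59 + 55 + 61)/6 = 58.8333
Σ_{t=1}^{5}(z_t−z̄)(z_{t+1}−z̄) = -65.6944
γ_1 = -65.6944 / 6 = -10.949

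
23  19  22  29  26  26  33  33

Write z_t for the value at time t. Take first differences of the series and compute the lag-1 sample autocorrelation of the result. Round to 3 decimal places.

First differences Δz: -4, 3, 7, -3, 0, 7, 0
Mean of differences = 1.4286
Numerator Σ(Δz_t−Δz̄)(Δz_{t+1}−Δz̄) = -34.0408
Denominator Σ(Δz_t−Δz̄)² = 117.7143
r_1(Δz) = -34.0408 / 117.7143 = -0.289

-0.289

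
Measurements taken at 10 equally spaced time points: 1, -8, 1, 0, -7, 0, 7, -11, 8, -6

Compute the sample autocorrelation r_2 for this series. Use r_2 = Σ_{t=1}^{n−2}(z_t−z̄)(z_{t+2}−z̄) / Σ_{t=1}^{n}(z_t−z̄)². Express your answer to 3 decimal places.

Mean z̄ = (1 − 8 + 1 + 0 − 7 + 0 + 7 − 11 + 8 − 6)/10 = -1.5000
Numerator Σ_{t=1}^{8}(z_t−z̄)(z_{t+2}−z̄) = 47.5000
Denominator Σ(z_t−z̄)² = 362.5000
r_2 = 47.5000 / 362.5000 = 0.131

0.131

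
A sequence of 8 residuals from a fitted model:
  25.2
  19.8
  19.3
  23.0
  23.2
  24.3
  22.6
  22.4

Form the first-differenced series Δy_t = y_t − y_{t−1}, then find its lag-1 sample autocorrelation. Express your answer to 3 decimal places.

First differences Δy: -5.4, -0.5, 3.7, 0.2, 1.1, -1.7, -0.2
Mean of differences = -0.4000
Numerator Σ(Δy_t−Δȳ)(Δy_{t+1}−Δȳ) = 1.2400
Denominator Σ(Δy_t−Δȳ)² = 46.1600
r_1(Δy) = 1.2400 / 46.1600 = 0.027

0.027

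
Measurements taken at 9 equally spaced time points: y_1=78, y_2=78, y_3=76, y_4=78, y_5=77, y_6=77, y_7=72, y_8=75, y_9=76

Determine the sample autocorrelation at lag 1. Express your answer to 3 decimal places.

Mean ȳ = (78 + 78 + 76 + 78 + 77 + 77 + 72 + 75 + 76)/9 = 76.3333
Numerator Σ_{t=1}^{8}(y_t−ȳ)(y_{t+1}−ȳ) = 6.5556
Denominator Σ(y_t−ȳ)² = 30.0000
r_1 = 6.5556 / 30.0000 = 0.219

0.219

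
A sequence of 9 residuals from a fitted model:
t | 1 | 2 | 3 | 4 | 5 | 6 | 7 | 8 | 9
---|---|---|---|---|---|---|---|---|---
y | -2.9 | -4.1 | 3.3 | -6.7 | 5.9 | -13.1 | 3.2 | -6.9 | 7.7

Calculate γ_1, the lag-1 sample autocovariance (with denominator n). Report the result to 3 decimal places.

Mean ȳ = (-2.9 − 4.1 + 3.3 − 6.7 + 5.9 − 13.1 + 3.2 − 6.9 + 7.7)/9 = -1.5111
Σ_{t=1}^{8}(y_t−ȳ)(y_{t+1}−ȳ) = -287.7879
γ_1 = -287.7879 / 9 = -31.976

-31.976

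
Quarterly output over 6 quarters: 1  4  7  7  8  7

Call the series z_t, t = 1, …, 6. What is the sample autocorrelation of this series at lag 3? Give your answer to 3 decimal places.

Mean z̄ = (1 + 4 + 7 + 7 + 8 + 7)/6 = 5.6667
Deviations from mean: -4.6667, -1.6667, 1.3333, 1.3333, 2.3333, 1.3333
Σ(z_t−z̄)(z_{t+3}−z̄) = (-6.2222) + (-3.8889) + (1.7778) = -8.3333
Denominator Σ(z_t−z̄)² = 35.3333
r_3 = -8.3333 / 35.3333 = -0.236

-0.236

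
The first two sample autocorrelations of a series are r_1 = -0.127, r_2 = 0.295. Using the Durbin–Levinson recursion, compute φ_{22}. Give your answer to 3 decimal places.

0.283

φ_{22} = (r_2 − r_1²) / (1 − r_1²)
r_1² = (-0.127)² = 0.016129
Numerator = 0.295 − 0.0161 = 0.2789; denominator = 1 − 0.0161 = 0.9839
φ_{22} = 0.2789 / 0.9839 = 0.283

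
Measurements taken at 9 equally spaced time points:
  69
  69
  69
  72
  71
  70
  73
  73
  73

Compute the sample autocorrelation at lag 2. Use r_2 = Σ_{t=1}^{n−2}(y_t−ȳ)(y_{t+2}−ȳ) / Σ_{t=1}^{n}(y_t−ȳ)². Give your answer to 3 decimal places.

0.115

Mean ȳ = (69 + 69 + 69 + 72 + 71 + 70 + 73 + 73 + 73)/9 = 71.0000
Numerator Σ_{t=1}^{7}(y_t−ȳ)(y_{t+2}−ȳ) = 3.0000
Denominator Σ(y_t−ȳ)² = 26.0000
r_2 = 3.0000 / 26.0000 = 0.115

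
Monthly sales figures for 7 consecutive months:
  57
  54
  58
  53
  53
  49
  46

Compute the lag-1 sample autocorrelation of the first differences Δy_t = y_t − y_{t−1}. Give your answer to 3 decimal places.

-0.593

First differences Δy: -3, 4, -5, 0, -4, -3
Mean of differences = -1.8333
Numerator Σ(Δy_t−Δȳ)(Δy_{t+1}−Δȳ) = -32.5278
Denominator Σ(Δy_t−Δȳ)² = 54.8333
r_1(Δy) = -32.5278 / 54.8333 = -0.593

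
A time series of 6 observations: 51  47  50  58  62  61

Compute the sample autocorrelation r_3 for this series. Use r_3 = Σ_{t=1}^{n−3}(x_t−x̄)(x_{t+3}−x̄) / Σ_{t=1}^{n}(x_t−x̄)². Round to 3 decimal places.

-0.493

Mean x̄ = (51 + 47 + 50 + 58 + 62 + 61)/6 = 54.8333
Deviations from mean: -3.8333, -7.8333, -4.8333, 3.1667, 7.1667, 6.1667
Σ(x_t−x̄)(x_{t+3}−x̄) = (-12.1389) + (-56.1389) + (-29.8056) = -98.0833
Denominator Σ(x_t−x̄)² = 198.8333
r_3 = -98.0833 / 198.8333 = -0.493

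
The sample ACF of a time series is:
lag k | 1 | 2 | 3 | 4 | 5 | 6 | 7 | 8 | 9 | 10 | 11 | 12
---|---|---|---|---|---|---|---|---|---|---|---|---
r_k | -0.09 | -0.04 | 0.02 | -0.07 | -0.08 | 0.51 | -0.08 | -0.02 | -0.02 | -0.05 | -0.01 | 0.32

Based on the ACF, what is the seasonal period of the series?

6

The largest autocorrelation is r_6 = 0.51, with a weaker echo at lag 12 (0.32); the remaining lags stay at or below 0.02.
The dominant spike at lag 6 indicates a seasonal period of 6.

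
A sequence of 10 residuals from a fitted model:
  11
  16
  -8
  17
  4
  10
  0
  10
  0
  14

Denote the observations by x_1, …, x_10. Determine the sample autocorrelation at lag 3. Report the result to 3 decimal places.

-0.307

Mean x̄ = (11 + 16 − 8 + 17 + 4 + 10 + 0 + 10 + 0 + 14)/10 = 7.4000
Numerator Σ_{t=1}^{7}(x_t−x̄)(x_{t+3}−x̄) = -182.6800
Denominator Σ(x_t−x̄)² = 594.4000
r_3 = -182.6800 / 594.4000 = -0.307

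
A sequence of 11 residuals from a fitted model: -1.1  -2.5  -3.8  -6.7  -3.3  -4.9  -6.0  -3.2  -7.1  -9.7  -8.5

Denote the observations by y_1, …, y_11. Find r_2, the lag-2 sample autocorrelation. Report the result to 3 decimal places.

0.024

Mean ȳ = (-1.1 − 2.5 − 3.8 − 6.7 − 3.3 − 4.9 − 6.0 − 3.2 − 7.1 − 9.7 − 8.5)/11 = -5.1636
Numerator Σ_{t=1}^{9}(y_t−ȳ)(y_{t+2}−ȳ) = 1.7164
Denominator Σ(y_t−ȳ)² = 71.3855
r_2 = 1.7164 / 71.3855 = 0.024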